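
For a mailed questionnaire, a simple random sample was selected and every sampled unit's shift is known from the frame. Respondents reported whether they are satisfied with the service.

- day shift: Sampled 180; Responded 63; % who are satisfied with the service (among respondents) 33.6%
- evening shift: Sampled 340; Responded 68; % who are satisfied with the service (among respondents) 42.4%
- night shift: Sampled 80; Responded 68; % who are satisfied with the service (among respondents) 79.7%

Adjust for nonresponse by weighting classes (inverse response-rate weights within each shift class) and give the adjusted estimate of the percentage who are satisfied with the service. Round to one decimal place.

44.7%

Response rates by class: day shift 63/180 = 35%, evening shift 68/340 = 20%, night shift 68/80 = 85%.
Each respondent's weight = sampled/responded in their class; summing within a class gives n_sampled, so:
  day shift: 180 × 33.6 = 6048
  evening shift: 340 × 42.4 = 14,416
  night shift: 80 × 79.7 = 6376
Adjusted estimate = 26,840 / 600 = 44.7333 → 44.7%.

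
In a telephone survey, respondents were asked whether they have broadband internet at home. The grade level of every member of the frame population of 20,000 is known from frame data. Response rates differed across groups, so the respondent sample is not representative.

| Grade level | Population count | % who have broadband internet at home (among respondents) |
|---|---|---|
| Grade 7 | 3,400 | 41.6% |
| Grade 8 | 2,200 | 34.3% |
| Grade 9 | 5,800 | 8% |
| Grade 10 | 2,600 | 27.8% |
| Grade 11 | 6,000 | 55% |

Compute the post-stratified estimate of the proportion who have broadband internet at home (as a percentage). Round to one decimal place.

33.3%

Each cell contributes population-share × respondent value:
  Grade 7: (3,400/20,000) × 41.6 = 7.072
  Grade 8: (2,200/20,000) × 34.3 = 3.773
  Grade 9: (5,800/20,000) × 8 = 2.32
  Grade 10: (2,600/20,000) × 27.8 = 3.614
  Grade 11: (6,000/20,000) × 55 = 16.5
Post-stratified estimate = 33.279 → 33.3%.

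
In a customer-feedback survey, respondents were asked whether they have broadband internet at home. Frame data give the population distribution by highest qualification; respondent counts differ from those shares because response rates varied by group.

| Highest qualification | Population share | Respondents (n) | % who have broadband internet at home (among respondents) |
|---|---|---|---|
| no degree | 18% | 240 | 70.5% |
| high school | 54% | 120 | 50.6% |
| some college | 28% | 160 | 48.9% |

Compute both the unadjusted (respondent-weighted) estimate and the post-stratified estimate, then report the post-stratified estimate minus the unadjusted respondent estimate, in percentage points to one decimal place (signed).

Naive respondent-only estimate (weights = respondent counts):
  (240/520)×70.5 + (120/520)×50.6 + (160/520)×48.9 = 59.2615%
Post-stratifying to population shares instead:
  0.18×70.5 + 0.54×50.6 + 0.28×48.9 = 53.706%
Difference = 53.706 − 59.2615 = -5.5555 pp.

-5.6 percentage points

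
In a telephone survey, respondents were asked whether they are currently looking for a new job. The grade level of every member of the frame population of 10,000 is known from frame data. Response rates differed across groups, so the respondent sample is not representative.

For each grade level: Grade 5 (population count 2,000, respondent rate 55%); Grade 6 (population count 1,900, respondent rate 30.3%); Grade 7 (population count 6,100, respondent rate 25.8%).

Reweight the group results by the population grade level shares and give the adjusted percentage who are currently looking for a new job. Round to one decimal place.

32.5%

Each cell contributes population-share × respondent value:
  Grade 5: (2,000/10,000) × 55 = 11
  Grade 6: (1,900/10,000) × 30.3 = 5.757
  Grade 7: (6,100/10,000) × 25.8 = 15.738
Post-stratified estimate = 32.495 → 32.5%.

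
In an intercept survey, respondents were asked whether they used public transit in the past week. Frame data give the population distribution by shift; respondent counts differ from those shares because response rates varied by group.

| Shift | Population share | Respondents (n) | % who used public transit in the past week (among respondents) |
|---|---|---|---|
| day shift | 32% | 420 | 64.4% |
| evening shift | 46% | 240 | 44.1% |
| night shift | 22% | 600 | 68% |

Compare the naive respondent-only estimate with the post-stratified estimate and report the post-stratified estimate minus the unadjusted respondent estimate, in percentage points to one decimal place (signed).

Without adjustment, the pooled respondent share is:
  (420/1260)×64.4 + (240/1260)×44.1 + (600/1260)×68 = 62.2476%
Post-stratifying to population shares instead:
  0.32×64.4 + 0.46×44.1 + 0.22×68 = 55.854%
Difference = 55.854 − 62.2476 = -6.3936 pp.

-6.4 percentage points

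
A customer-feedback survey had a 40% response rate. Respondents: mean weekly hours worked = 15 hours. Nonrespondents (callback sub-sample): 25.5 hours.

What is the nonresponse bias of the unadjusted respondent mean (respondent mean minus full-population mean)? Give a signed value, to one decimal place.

-6.3

Nonresponse fraction = 1 − 0.4 = 0.6.
Bias = (nonresponse fraction) × (respondent mean − nonrespondent mean)
     = 0.6 × (15 − 25.5) = 0.6 × -10.5 = -6.3.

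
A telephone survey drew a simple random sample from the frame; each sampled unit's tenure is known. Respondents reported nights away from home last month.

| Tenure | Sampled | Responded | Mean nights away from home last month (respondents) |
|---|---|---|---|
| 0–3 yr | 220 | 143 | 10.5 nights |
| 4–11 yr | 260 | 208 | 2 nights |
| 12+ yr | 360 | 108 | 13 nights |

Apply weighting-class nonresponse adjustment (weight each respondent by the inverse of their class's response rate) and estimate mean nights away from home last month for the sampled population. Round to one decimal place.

8.9

Response rates by class: 0–3 yr 143/220 = 65%, 4–11 yr 208/260 = 80%, 12+ yr 108/360 = 30%.
Each respondent's weight = sampled/responded in their class; summing within a class gives n_sampled, so:
  0–3 yr: 220 × 10.5 = 2310
  4–11 yr: 260 × 2 = 520
  12+ yr: 360 × 13 = 4680
Adjusted estimate = 7510 / 840 = 8.94048 → 8.9.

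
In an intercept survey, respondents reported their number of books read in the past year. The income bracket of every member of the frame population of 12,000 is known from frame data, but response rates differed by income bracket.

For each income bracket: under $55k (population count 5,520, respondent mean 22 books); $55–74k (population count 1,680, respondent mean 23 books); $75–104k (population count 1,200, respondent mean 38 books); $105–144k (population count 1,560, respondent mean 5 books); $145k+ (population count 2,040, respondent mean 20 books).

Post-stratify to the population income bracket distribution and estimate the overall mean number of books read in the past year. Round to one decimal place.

Reweight to the known income bracket distribution:
  under $55k: (5,520/12,000) × 22 = 10.12
  $55–74k: (1,680/12,000) × 23 = 3.22
  $75–104k: (1,200/12,000) × 38 = 3.8
  $105–144k: (1,560/12,000) × 5 = 0.65
  $145k+: (2,040/12,000) × 20 = 3.4
Post-stratified estimate = 21.19 → 21.2.

21.2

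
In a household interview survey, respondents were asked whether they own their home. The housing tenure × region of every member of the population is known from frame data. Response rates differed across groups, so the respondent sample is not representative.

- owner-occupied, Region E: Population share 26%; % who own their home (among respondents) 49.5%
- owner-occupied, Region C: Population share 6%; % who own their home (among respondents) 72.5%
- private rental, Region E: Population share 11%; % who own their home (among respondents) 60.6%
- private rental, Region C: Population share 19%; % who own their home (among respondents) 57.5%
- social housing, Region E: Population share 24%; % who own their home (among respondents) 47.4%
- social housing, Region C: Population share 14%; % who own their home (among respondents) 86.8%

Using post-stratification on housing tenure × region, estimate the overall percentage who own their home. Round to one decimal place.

58.3%

Each cell contributes population-share × respondent value:
  owner-occupied, Region E: 0.26 × 49.5 = 12.87
  owner-occupied, Region C: 0.06 × 72.5 = 4.35
  private rental, Region E: 0.11 × 60.6 = 6.666
  private rental, Region C: 0.19 × 57.5 = 10.925
  social housing, Region E: 0.24 × 47.4 = 11.376
  social housing, Region C: 0.14 × 86.8 = 12.152
Post-stratified estimate = 58.339 → 58.3%.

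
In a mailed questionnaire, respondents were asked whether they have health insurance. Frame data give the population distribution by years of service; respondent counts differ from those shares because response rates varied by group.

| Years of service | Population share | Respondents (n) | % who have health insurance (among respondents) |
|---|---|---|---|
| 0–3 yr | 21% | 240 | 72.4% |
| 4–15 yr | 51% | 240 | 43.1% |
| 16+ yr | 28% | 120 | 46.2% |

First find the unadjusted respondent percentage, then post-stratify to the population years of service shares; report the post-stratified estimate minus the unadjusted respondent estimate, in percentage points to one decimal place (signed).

Without adjustment, the pooled respondent share is:
  (240/600)×72.4 + (240/600)×43.1 + (120/600)×46.2 = 55.44%
Post-stratifying to population shares instead:
  0.21×72.4 + 0.51×43.1 + 0.28×46.2 = 50.121%
Difference = 50.121 − 55.44 = -5.319 pp.

-5.3 percentage points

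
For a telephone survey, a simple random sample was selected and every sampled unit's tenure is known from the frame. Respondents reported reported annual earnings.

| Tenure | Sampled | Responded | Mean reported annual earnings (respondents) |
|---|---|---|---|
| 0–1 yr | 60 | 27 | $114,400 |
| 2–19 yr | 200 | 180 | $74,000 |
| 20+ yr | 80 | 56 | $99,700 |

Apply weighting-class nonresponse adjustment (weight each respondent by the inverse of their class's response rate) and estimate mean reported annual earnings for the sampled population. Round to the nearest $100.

Response rates by class: 0–1 yr 27/60 = 45%, 2–19 yr 180/200 = 90%, 20+ yr 56/80 = 70%.
Inverse-response-rate weighting restores each class to its sampled count, so class totals weight by n_sampled:
  0–1 yr: 60 × 114,400 = 6,864,000
  2–19 yr: 200 × 74,000 = 14,800,000
  20+ yr: 80 × 99,700 = 7,976,000
Adjusted estimate = 29,640,000 / 340 = 87176.5 → $87,200.

$87,200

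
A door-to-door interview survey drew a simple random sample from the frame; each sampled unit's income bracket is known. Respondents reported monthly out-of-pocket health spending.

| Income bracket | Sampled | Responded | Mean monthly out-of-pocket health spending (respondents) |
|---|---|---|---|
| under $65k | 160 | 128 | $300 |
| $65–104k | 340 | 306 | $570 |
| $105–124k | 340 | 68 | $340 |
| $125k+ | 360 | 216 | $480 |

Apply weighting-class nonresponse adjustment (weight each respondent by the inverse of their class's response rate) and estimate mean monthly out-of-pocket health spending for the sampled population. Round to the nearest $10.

$440

Class response rates: under $65k 128/160 = 80%, $65–104k 306/340 = 90%, $105–124k 68/340 = 20%, $125k+ 216/360 = 60%.
Each respondent's weight = sampled/responded in their class; summing within a class gives n_sampled, so:
  under $65k: 160 × 300 = 48,000
  $65–104k: 340 × 570 = 193,800
  $105–124k: 340 × 340 = 115,600
  $125k+: 360 × 480 = 172,800
Adjusted estimate = 530,200 / 1,200 = 441.833 → $440.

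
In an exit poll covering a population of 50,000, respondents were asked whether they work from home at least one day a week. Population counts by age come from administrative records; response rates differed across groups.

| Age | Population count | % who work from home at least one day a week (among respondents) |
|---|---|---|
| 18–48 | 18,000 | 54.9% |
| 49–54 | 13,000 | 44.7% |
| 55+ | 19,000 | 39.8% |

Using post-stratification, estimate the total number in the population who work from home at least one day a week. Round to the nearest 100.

Estimated count per cell = population count × respondent percentage:
  18–48: 18,000 × 54.9% = 9882
  49–54: 13,000 × 44.7% = 5811
  55+: 19,000 × 39.8% = 7562
Estimated total = 23,255 → 23,300.

23,300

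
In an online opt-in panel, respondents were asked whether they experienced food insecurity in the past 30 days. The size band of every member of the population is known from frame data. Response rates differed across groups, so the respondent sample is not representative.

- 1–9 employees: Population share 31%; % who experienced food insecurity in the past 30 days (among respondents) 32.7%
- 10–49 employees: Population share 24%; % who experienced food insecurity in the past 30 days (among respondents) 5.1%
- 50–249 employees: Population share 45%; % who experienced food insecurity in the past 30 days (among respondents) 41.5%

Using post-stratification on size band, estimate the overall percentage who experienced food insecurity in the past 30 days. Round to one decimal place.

Reweight to the known size band distribution:
  1–9 employees: 0.31 × 32.7 = 10.137
  10–49 employees: 0.24 × 5.1 = 1.224
  50–249 employees: 0.45 × 41.5 = 18.675
Post-stratified estimate = 30.036 → 30.0%.

30.0%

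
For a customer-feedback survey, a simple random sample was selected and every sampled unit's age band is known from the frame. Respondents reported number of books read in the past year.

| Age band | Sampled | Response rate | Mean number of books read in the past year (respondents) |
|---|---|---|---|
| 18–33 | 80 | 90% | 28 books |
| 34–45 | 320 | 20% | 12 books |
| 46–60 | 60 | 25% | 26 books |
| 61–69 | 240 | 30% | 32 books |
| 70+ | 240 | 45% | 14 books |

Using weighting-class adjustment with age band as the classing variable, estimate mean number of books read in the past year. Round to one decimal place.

19.9

Each respondent's weight = sampled/responded in their class; summing within a class gives n_sampled, so:
  18–33: 80 × 28 = 2240
  34–45: 320 × 12 = 3840
  46–60: 60 × 26 = 1560
  61–69: 240 × 32 = 7680
  70+: 240 × 14 = 3360
Adjusted estimate = 18,680 / 940 = 19.8723 → 19.9.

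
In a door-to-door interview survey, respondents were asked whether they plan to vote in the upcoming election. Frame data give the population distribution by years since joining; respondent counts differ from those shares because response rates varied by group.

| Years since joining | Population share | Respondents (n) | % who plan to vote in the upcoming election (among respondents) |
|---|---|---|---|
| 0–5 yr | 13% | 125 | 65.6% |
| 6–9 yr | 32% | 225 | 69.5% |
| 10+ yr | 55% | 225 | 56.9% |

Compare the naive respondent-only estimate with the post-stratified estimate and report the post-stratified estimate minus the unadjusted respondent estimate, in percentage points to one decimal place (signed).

-1.7 percentage points

Unadjusted (pooled respondent) estimate weights by respondent counts:
  (125/575)×65.6 + (225/575)×69.5 + (225/575)×56.9 = 63.7217%
Reweighting by population years since joining shares:
  0.13×65.6 + 0.32×69.5 + 0.55×56.9 = 62.063%
Difference = 62.063 − 63.7217 = -1.6587 pp.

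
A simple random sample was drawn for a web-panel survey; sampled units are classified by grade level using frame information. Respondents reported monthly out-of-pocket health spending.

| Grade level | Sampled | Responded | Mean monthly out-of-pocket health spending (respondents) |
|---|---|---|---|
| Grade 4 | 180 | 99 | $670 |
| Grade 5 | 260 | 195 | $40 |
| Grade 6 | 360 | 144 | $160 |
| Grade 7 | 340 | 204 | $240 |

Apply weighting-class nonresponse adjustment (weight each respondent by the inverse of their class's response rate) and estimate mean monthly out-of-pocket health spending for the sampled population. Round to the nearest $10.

$240

Response rates by class: Grade 4 99/180 = 55%, Grade 5 195/260 = 75%, Grade 6 144/360 = 40%, Grade 7 204/340 = 60%.
Each respondent's weight = sampled/responded in their class; summing within a class gives n_sampled, so:
  Grade 4: 180 × 670 = 120,600
  Grade 5: 260 × 40 = 10,400
  Grade 6: 360 × 160 = 57,600
  Grade 7: 340 × 240 = 81,600
Adjusted estimate = 270,200 / 1,140 = 237.018 → $240.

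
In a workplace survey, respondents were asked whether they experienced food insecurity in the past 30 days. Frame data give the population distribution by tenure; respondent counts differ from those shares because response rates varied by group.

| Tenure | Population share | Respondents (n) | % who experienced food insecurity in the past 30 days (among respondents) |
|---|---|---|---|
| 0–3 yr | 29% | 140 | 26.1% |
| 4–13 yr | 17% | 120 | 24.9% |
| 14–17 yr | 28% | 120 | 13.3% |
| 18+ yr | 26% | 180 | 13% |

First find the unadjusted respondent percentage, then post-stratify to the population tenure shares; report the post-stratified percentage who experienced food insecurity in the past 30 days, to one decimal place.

Naive respondent-only estimate (weights = respondent counts):
  (140/560)×26.1 + (120/560)×24.9 + (120/560)×13.3 + (180/560)×13 = 18.8893%
Post-stratifying to population shares instead:
  0.29×26.1 + 0.17×24.9 + 0.28×13.3 + 0.26×13 = 18.906%

18.9%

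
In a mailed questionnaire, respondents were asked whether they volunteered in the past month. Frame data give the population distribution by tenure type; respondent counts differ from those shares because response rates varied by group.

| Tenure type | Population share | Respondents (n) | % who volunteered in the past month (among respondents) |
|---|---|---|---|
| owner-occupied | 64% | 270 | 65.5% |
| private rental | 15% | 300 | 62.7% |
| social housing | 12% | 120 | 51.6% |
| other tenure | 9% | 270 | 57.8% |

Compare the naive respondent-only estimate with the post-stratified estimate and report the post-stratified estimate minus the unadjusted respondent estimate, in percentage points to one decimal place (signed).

Without adjustment, the pooled respondent share is:
  (270/960)×65.5 + (300/960)×62.7 + (120/960)×51.6 + (270/960)×57.8 = 60.7219%
Post-stratifying to population shares instead:
  0.64×65.5 + 0.15×62.7 + 0.12×51.6 + 0.09×57.8 = 62.719%
Difference = 62.719 − 60.7219 = 1.9971 pp.

+2.0 percentage points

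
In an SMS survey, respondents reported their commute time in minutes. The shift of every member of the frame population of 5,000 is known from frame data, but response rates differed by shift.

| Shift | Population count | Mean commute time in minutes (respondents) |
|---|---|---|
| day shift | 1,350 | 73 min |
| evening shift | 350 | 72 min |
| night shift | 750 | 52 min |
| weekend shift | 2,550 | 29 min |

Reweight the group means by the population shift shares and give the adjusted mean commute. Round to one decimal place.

Weight each group's respondent value by its population share:
  day shift: (1,350/5,000) × 73 = 19.71
  evening shift: (350/5,000) × 72 = 5.04
  night shift: (750/5,000) × 52 = 7.8
  weekend shift: (2,550/5,000) × 29 = 14.79
Post-stratified estimate = 47.34 → 47.3.

47.3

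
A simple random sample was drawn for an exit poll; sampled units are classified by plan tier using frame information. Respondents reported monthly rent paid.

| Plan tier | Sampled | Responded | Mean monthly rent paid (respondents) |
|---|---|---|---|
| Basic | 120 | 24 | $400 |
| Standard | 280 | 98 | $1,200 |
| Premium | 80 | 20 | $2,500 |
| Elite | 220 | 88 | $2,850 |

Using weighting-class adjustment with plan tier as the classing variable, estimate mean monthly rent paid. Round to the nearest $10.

$1,730

Class response rates: Basic 24/120 = 20%, Standard 98/280 = 35%, Premium 20/80 = 25%, Elite 88/220 = 40%.
With weight = n_sampled/n_responded per class, the weighted class total is n_sampled:
  Basic: 120 × 400 = 48,000
  Standard: 280 × 1200 = 336,000
  Premium: 80 × 2500 = 200,000
  Elite: 220 × 2850 = 627,000
Adjusted estimate = 1,211,000 / 700 = 1730 → $1,730.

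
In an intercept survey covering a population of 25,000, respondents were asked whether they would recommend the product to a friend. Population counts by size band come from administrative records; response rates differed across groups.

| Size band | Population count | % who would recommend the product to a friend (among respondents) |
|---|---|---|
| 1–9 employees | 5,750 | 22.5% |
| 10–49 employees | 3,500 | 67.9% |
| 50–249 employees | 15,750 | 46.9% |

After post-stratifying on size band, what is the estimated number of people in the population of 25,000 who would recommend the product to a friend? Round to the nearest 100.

Each cell contributes its population count × the respondent rate:
  1–9 employees: 5,750 × 22.5% = 1293.75
  10–49 employees: 3,500 × 67.9% = 2376.5
  50–249 employees: 15,750 × 46.9% = 7386.75
Estimated total = 11,057 → 11,100.

11,100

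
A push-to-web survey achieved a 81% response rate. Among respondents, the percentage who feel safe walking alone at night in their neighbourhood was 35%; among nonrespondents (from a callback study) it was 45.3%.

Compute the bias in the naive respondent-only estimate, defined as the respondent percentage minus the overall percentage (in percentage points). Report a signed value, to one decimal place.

Nonresponse fraction = 1 − 0.81 = 0.19.
Bias = (nonresponse fraction) × (respondent percentage − nonrespondent percentage)
     = 0.19 × (35 − 45.3) = 0.19 × -10.3 = -1.957.

-2.0 percentage points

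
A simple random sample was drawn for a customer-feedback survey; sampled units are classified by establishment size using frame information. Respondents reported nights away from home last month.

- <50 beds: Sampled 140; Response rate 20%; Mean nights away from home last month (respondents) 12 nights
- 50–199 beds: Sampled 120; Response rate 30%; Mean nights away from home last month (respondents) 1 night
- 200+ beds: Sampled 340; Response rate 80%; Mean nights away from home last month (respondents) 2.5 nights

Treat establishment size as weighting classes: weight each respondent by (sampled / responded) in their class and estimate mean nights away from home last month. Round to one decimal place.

4.4

With weight = n_sampled/n_responded per class, the weighted class total is n_sampled:
  <50 beds: 140 × 12 = 1680
  50–199 beds: 120 × 1 = 120
  200+ beds: 340 × 2.5 = 850
Adjusted estimate = 2650 / 600 = 4.41667 → 4.4.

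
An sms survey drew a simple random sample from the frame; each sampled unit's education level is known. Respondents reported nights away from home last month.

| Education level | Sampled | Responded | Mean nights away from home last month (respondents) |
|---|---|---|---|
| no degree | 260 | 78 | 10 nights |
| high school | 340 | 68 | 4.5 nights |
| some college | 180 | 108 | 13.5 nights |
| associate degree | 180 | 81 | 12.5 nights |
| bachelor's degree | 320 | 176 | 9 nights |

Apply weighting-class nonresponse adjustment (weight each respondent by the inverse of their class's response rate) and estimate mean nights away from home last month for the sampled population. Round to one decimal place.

Class response rates: no degree 78/260 = 30%, high school 68/340 = 20%, some college 108/180 = 60%, associate degree 81/180 = 45%, bachelor's degree 176/320 = 55%.
Each respondent's weight = sampled/responded in their class; summing within a class gives n_sampled, so:
  no degree: 260 × 10 = 2600
  high school: 340 × 4.5 = 1530
  some college: 180 × 13.5 = 2430
  associate degree: 180 × 12.5 = 2250
  bachelor's degree: 320 × 9 = 2880
Adjusted estimate = 11,690 / 1,280 = 9.13281 → 9.1.

9.1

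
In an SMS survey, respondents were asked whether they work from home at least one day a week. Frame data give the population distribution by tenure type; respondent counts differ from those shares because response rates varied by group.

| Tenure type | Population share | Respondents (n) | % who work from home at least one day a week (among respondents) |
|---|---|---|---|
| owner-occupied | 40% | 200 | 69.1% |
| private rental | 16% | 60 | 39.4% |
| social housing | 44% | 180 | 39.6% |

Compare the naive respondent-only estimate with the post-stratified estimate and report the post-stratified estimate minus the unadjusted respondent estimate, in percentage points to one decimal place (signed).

-1.6 percentage points

Naive respondent-only estimate (weights = respondent counts):
  (200/440)×69.1 + (60/440)×39.4 + (180/440)×39.6 = 52.9818%
Reweighting by population tenure type shares:
  0.4×69.1 + 0.16×39.4 + 0.44×39.6 = 51.368%
Difference = 51.368 − 52.9818 = -1.6138 pp.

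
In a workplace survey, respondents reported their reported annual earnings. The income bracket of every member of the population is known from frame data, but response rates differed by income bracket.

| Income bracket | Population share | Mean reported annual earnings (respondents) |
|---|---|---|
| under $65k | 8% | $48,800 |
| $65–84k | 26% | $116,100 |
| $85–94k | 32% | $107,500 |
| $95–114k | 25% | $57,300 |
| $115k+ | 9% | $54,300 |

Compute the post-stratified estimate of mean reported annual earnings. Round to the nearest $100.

$87,700

Reweight to the known income bracket distribution:
  under $65k: 0.08 × 48,800 = 3904
  $65–84k: 0.26 × 116,100 = 30,186
  $85–94k: 0.32 × 107,500 = 34,400
  $95–114k: 0.25 × 57,300 = 14,325
  $115k+: 0.09 × 54,300 = 4887
Post-stratified estimate = 87,702 → $87,700.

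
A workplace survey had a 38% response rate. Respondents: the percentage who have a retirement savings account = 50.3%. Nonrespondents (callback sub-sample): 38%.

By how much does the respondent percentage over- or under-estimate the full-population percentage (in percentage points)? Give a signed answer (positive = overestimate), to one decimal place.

+7.6 percentage points

Nonresponse fraction = 1 − 0.38 = 0.62.
Bias = (nonresponse fraction) × (respondent percentage − nonrespondent percentage)
     = 0.62 × (50.3 − 38) = 0.62 × 12.3 = 7.626.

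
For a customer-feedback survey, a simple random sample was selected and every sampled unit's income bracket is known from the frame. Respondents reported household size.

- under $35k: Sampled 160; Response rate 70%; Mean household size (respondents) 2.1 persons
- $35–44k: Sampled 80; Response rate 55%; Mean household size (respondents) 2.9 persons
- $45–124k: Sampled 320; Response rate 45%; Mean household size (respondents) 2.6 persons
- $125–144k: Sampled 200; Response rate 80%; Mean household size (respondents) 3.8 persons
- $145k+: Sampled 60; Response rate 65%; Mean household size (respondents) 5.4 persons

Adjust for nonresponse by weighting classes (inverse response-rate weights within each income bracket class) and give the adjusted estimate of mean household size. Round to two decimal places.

3.03

With weight = n_sampled/n_responded per class, the weighted class total is n_sampled:
  under $35k: 160 × 2.1 = 336
  $35–44k: 80 × 2.9 = 232
  $45–124k: 320 × 2.6 = 832
  $125–144k: 200 × 3.8 = 760
  $145k+: 60 × 5.4 = 324
Adjusted estimate = 2484 / 820 = 3.02927 → 3.03.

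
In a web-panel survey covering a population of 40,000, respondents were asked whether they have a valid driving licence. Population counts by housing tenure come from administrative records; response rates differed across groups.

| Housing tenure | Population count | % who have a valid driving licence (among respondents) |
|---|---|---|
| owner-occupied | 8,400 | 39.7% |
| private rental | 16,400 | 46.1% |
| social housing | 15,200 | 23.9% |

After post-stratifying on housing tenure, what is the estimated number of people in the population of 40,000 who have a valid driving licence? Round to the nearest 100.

14,500

Estimated count per cell = population count × respondent percentage:
  owner-occupied: 8,400 × 39.7% = 3334.8
  private rental: 16,400 × 46.1% = 7560.4
  social housing: 15,200 × 23.9% = 3632.8
Estimated total = 14,528 → 14,500.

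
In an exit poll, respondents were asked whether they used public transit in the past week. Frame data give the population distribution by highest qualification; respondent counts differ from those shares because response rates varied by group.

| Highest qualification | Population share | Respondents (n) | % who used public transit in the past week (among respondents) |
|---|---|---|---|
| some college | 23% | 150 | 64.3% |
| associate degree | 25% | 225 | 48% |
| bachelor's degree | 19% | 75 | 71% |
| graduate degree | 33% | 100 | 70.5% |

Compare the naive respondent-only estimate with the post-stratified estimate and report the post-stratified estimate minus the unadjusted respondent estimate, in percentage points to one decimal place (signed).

+3.9 percentage points

Without adjustment, the pooled respondent share is:
  (150/550)×64.3 + (225/550)×48 + (75/550)×71 + (100/550)×70.5 = 59.6727%
Post-stratified estimate weights by population shares:
  0.23×64.3 + 0.25×48 + 0.19×71 + 0.33×70.5 = 63.544%
Difference = 63.544 − 59.6727 = 3.8713 pp.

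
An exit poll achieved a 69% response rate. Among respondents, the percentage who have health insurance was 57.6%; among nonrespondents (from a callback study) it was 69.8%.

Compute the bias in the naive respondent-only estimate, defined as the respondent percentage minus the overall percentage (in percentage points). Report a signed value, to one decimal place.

Nonresponse fraction = 1 − 0.69 = 0.31.
Bias = (nonresponse fraction) × (respondent percentage − nonrespondent percentage)
     = 0.31 × (57.6 − 69.8) = 0.31 × -12.2 = -3.782.

-3.8 percentage points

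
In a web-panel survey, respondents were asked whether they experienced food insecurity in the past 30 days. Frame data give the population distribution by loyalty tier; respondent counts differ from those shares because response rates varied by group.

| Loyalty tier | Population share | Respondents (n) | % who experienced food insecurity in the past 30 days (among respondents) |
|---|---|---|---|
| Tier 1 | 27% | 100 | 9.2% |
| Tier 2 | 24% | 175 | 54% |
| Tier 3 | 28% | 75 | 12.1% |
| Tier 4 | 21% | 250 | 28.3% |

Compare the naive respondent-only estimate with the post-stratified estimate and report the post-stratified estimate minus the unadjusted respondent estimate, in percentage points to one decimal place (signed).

-5.8 percentage points

Without adjustment, the pooled respondent share is:
  (100/600)×9.2 + (175/600)×54 + (75/600)×12.1 + (250/600)×28.3 = 30.5875%
Post-stratifying to population shares instead:
  0.27×9.2 + 0.24×54 + 0.28×12.1 + 0.21×28.3 = 24.775%
Difference = 24.775 − 30.5875 = -5.8125 pp.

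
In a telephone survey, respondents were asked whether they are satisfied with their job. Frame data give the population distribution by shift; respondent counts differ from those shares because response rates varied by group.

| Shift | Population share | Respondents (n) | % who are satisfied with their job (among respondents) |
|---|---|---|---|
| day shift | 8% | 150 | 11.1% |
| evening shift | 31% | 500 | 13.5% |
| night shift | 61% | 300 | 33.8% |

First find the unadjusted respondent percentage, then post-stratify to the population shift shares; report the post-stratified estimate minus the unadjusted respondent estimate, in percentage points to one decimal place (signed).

Naive respondent-only estimate (weights = respondent counts):
  (150/950)×11.1 + (500/950)×13.5 + (300/950)×33.8 = 19.5316%
Post-stratified estimate weights by population shares:
  0.08×11.1 + 0.31×13.5 + 0.61×33.8 = 25.691%
Difference = 25.691 − 19.5316 = 6.1594 pp.

+6.2 percentage points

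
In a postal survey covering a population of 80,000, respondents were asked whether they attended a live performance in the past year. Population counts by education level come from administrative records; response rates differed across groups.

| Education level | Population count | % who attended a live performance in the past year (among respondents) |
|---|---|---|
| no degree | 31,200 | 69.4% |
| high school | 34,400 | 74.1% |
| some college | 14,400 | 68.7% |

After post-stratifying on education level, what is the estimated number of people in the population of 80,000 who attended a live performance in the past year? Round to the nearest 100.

57,000

Estimated count per cell = population count × respondent percentage:
  no degree: 31,200 × 69.4% = 21652.8
  high school: 34,400 × 74.1% = 25490.4
  some college: 14,400 × 68.7% = 9892.8
Estimated total = 57,036 → 57,000.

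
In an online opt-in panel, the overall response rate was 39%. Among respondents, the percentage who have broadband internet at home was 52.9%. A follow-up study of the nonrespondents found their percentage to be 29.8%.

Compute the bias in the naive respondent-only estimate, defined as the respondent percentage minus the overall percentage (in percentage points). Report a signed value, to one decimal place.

Nonresponse fraction = 1 − 0.39 = 0.61.
Bias = (nonresponse fraction) × (respondent percentage − nonrespondent percentage)
     = 0.61 × (52.9 − 29.8) = 0.61 × 23.1 = 14.091.

+14.1 percentage points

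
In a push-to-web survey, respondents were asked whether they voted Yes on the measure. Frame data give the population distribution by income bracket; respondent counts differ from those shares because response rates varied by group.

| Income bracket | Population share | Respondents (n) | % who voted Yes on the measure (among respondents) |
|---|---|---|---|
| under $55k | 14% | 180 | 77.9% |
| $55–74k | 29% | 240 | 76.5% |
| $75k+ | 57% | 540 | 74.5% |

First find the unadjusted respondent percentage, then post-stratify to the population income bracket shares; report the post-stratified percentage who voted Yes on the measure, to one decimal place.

75.6%

Without adjustment, the pooled respondent share is:
  (180/960)×77.9 + (240/960)×76.5 + (540/960)×74.5 = 75.6375%
Post-stratifying to population shares instead:
  0.14×77.9 + 0.29×76.5 + 0.57×74.5 = 75.556%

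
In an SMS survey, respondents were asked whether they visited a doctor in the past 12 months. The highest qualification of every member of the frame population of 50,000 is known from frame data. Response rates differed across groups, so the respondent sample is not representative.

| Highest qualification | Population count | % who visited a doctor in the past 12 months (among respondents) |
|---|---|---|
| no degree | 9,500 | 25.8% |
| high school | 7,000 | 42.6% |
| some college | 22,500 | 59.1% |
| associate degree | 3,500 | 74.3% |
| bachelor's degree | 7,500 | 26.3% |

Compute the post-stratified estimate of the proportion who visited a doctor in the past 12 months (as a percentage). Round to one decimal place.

Weight each group's respondent value by its population share:
  no degree: (9,500/50,000) × 25.8 = 4.902
  high school: (7,000/50,000) × 42.6 = 5.964
  some college: (22,500/50,000) × 59.1 = 26.595
  associate degree: (3,500/50,000) × 74.3 = 5.201
  bachelor's degree: (7,500/50,000) × 26.3 = 3.945
Post-stratified estimate = 46.607 → 46.6%.

46.6%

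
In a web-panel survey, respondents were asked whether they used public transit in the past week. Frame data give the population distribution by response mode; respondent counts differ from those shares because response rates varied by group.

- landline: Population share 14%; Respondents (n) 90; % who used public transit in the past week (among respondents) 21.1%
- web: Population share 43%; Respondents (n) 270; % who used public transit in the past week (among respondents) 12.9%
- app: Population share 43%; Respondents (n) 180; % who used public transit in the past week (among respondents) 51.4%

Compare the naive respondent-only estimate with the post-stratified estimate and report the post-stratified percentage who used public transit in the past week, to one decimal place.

30.6%

Without adjustment, the pooled respondent share is:
  (90/540)×21.1 + (270/540)×12.9 + (180/540)×51.4 = 27.1%
Reweighting by population response mode shares:
  0.14×21.1 + 0.43×12.9 + 0.43×51.4 = 30.603%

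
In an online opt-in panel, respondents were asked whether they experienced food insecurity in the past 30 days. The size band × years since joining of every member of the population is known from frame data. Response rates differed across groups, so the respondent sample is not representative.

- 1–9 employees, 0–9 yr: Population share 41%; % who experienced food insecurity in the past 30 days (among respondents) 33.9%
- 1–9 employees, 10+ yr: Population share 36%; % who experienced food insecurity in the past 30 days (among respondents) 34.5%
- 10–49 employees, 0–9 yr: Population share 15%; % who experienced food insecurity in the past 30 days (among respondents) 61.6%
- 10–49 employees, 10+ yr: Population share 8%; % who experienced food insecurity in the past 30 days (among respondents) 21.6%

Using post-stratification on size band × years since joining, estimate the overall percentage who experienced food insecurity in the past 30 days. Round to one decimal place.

Reweight to the known size band × years since joining distribution:
  1–9 employees, 0–9 yr: 0.41 × 33.9 = 13.899
  1–9 employees, 10+ yr: 0.36 × 34.5 = 12.42
  10–49 employees, 0–9 yr: 0.15 × 61.6 = 9.24
  10–49 employees, 10+ yr: 0.08 × 21.6 = 1.728
Post-stratified estimate = 37.287 → 37.3%.

37.3%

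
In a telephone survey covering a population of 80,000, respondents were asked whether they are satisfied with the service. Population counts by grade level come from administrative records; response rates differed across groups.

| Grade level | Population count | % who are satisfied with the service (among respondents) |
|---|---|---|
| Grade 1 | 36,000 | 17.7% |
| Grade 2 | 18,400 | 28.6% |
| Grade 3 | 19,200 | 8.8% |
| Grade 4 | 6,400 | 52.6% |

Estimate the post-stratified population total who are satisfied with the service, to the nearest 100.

16,700

Apply each group's respondent rate to its population count:
  Grade 1: 36,000 × 17.7% = 6372
  Grade 2: 18,400 × 28.6% = 5262.4
  Grade 3: 19,200 × 8.8% = 1689.6
  Grade 4: 6,400 × 52.6% = 3366.4
Estimated total = 16690.4 → 16,700.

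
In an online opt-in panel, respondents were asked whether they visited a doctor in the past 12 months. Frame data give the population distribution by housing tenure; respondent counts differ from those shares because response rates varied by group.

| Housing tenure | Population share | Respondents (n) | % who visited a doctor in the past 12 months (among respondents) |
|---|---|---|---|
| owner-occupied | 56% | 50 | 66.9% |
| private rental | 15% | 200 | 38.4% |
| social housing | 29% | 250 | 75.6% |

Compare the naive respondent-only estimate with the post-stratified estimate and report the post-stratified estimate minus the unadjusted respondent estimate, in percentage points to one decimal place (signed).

Without adjustment, the pooled respondent share is:
  (50/500)×66.9 + (200/500)×38.4 + (250/500)×75.6 = 59.85%
Post-stratified estimate weights by population shares:
  0.56×66.9 + 0.15×38.4 + 0.29×75.6 = 65.148%
Difference = 65.148 − 59.85 = 5.298 pp.

+5.3 percentage points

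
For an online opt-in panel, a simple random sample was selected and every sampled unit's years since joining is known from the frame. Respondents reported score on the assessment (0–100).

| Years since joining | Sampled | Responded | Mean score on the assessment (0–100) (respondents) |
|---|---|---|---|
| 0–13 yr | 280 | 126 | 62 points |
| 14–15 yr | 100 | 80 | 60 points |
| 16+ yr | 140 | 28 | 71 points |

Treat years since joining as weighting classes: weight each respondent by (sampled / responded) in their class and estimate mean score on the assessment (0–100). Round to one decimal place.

Response rates by class: 0–13 yr 126/280 = 45%, 14–15 yr 80/100 = 80%, 16+ yr 28/140 = 20%.
Weighting each respondent by the inverse class response rate inflates each class back to its sampled size, so the class weight is n_sampled:
  0–13 yr: 280 × 62 = 17,360
  14–15 yr: 100 × 60 = 6000
  16+ yr: 140 × 71 = 9940
Adjusted estimate = 33,300 / 520 = 64.0385 → 64.0.

64.0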